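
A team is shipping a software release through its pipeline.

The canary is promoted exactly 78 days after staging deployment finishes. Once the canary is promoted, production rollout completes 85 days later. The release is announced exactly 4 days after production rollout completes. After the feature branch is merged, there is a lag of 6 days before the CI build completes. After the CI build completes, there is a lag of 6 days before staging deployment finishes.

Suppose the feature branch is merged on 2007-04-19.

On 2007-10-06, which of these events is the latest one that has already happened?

The feature branch is merged: Apr 19, 2007.
The CI build completes: Apr 19, 2007 + 6 days = Apr 25, 2007.
Staging deployment finishes: Apr 25, 2007 + 6 days = May 1, 2007.
The canary is promoted: May 1, 2007 + 78 days = Jul 18, 2007.
Production rollout completes: Jul 18, 2007 + 85 days = Oct 11, 2007.
The release is announced: Oct 11, 2007 + 4 days = Oct 15, 2007.
Oct 6, 2007 falls between when the canary is promoted (Jul 18, 2007) and when production rollout completes (Oct 11, 2007).

The canary is promoted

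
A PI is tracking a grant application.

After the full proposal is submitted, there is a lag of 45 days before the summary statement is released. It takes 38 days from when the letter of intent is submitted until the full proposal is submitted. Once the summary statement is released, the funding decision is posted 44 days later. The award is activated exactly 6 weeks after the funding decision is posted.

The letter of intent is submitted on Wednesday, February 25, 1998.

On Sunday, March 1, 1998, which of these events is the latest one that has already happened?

The letter of intent is submitted

The letter of intent is submitted: Feb 25, 1998.
The full proposal is submitted: Feb 25, 1998 + 38 days = Apr 4, 1998.
The summary statement is released: Apr 4, 1998 + 45 days = May 19, 1998.
The funding decision is posted: May 19, 1998 + 44 days = Jul 2, 1998.
The award is activated: Jul 2, 1998 + 6 weeks = Aug 13, 1998.
Mar 1, 1998 falls between when the letter of intent is submitted (Feb 25, 1998) and when the full proposal is submitted (Apr 4, 1998).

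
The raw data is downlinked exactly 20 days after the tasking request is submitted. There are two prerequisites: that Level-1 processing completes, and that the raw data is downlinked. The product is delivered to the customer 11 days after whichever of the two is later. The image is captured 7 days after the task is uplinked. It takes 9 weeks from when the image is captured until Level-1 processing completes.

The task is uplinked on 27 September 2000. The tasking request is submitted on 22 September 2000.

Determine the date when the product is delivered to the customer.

17 December 2000

The task is uplinked: Sep 27, 2000.
The image is captured: Sep 27, 2000 + 7 days = Oct 4, 2000.
Level-1 processing completes: Oct 4, 2000 + 9 weeks = Dec 6, 2000.
The tasking request is submitted: Sep 22, 2000.
The raw data is downlinked: Sep 22, 2000 + 20 days = Oct 12, 2000.
Both prerequisites met — Level-1 processing completes (Dec 6, 2000), the raw data is downlinked (Oct 12, 2000); the later is Dec 6, 2000.
The product is delivered to the customer: Dec 6, 2000 + 11 days = Dec 17, 2000.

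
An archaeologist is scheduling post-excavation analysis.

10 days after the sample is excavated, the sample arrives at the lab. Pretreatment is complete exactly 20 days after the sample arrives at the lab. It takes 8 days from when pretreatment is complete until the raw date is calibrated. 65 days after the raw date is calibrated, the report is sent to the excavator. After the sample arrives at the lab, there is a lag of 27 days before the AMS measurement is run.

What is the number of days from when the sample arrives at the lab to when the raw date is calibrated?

28 days

Causal path: the sample arrives at the lab → pretreatment is complete → the raw date is calibrated.
Total delay along the path: 20 + 8 = 28 days.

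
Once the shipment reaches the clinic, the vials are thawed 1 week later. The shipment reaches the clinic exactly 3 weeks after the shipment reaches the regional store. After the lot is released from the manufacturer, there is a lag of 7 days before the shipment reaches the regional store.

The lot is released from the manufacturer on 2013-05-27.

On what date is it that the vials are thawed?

2013-07-01

The lot is released from the manufacturer: May 27, 2013.
The shipment reaches the regional store: May 27, 2013 + 7 days = Jun 3, 2013.
The shipment reaches the clinic: Jun 3, 2013 + 3 weeks = Jun 24, 2013.
The vials are thawed: Jun 24, 2013 + 1 week = Jul 1, 2013.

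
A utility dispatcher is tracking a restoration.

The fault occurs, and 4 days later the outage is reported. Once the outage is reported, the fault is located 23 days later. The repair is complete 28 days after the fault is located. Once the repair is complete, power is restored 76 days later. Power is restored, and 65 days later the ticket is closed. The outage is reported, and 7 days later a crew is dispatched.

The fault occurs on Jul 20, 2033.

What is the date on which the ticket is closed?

The fault occurs: Jul 20, 2033.
The outage is reported: Jul 20, 2033 + 4 days = Jul 24, 2033.
The fault is located: Jul 24, 2033 + 23 days = Aug 16, 2033.
The repair is complete: Aug 16, 2033 + 28 days = Sep 13, 2033.
Power is restored: Sep 13, 2033 + 76 days = Nov 28, 2033.
The ticket is closed: Nov 28, 2033 + 65 days = Feb 1, 2034.

Feb 1, 2034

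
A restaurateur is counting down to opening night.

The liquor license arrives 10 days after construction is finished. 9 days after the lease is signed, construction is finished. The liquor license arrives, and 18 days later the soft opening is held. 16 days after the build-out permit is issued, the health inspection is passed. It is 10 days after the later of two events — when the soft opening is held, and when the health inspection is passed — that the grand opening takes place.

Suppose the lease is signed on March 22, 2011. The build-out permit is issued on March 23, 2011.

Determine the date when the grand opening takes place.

May 8, 2011

The lease is signed: Mar 22, 2011.
Construction is finished: Mar 22, 2011 + 9 days = Mar 31, 2011.
The liquor license arrives: Mar 31, 2011 + 10 days = Apr 10, 2011.
The soft opening is held: Apr 10, 2011 + 18 days = Apr 28, 2011.
The build-out permit is issued: Mar 23, 2011.
The health inspection is passed: Mar 23, 2011 + 16 days = Apr 8, 2011.
Both prerequisites met — the soft opening is held (Apr 28, 2011), the health inspection is passed (Apr 8, 2011); the later is Apr 28, 2011.
The grand opening takes place: Apr 28, 2011 + 10 days = May 8, 2011.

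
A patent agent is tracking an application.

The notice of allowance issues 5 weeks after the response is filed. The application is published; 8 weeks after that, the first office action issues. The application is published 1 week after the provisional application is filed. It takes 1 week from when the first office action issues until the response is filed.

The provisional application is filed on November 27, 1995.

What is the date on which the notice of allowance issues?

March 11, 1996

The provisional application is filed: Nov 27, 1995.
The application is published: Nov 27, 1995 + 1 week = Dec 4, 1995.
The first office action issues: Dec 4, 1995 + 8 weeks = Jan 29, 1996.
The response is filed: Jan 29, 1996 + 1 week = Feb 5, 1996.
The notice of allowance issues: Feb 5, 1996 + 5 weeks = Mar 11, 1996.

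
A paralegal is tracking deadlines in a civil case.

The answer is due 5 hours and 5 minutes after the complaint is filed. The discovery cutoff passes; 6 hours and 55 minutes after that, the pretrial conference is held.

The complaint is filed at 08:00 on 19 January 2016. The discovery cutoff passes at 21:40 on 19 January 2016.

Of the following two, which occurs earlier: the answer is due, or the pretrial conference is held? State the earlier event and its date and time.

The answer is due — 13:05 on 19 January 2016

The complaint is filed: 08:00 Jan 19, 2016.
The answer is due: 08:00 Jan 19, 2016 + 5h05m = 13:05 Jan 19, 2016.
The discovery cutoff passes: 21:40 Jan 19, 2016.
The pretrial conference is held: 21:40 Jan 19, 2016 + 6h55m = 04:35 Jan 20, 2016.
Comparing: the answer is due at 13:05 Jan 19, 2016 vs the pretrial conference is held at 04:35 Jan 20, 2016. Earlier: the answer is due.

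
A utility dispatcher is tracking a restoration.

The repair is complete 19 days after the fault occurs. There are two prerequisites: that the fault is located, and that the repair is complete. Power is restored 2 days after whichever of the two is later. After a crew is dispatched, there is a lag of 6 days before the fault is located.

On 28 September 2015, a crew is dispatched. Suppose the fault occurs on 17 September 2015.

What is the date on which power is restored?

8 October 2015

A crew is dispatched: Sep 28, 2015.
The fault is located: Sep 28, 2015 + 6 days = Oct 4, 2015.
The fault occurs: Sep 17, 2015.
The repair is complete: Sep 17, 2015 + 19 days = Oct 6, 2015.
Both prerequisites met — the fault is located (Oct 4, 2015), the repair is complete (Oct 6, 2015); the later is Oct 6, 2015.
Power is restored: Oct 6, 2015 + 2 days = Oct 8, 2015.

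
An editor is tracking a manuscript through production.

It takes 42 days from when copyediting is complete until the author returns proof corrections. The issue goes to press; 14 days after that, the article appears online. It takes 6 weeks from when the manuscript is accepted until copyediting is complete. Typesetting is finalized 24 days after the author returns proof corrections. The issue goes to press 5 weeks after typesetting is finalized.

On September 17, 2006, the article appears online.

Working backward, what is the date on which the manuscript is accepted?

April 13, 2006

The article appears online: Sep 17, 2006.
The issue goes to press: Sep 17, 2006 − 14 days = Sep 3, 2006.
Typesetting is finalized: Sep 3, 2006 − 5 weeks = Jul 30, 2006.
The author returns proof corrections: Jul 30, 2006 − 24 days = Jul 6, 2006.
Copyediting is complete: Jul 6, 2006 − 42 days = May 25, 2006.
The manuscript is accepted: May 25, 2006 − 6 weeks = Apr 13, 2006.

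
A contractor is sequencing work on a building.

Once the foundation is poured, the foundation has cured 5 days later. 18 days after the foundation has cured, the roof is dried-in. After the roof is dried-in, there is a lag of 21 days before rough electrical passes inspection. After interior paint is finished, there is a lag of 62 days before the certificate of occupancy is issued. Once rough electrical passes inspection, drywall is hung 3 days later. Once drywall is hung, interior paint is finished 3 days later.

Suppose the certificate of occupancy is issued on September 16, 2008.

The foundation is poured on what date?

May 27, 2008

The certificate of occupancy is issued: Sep 16, 2008.
Interior paint is finished: Sep 16, 2008 − 62 days = Jul 16, 2008.
Drywall is hung: Jul 16, 2008 − 3 days = Jul 13, 2008.
Rough electrical passes inspection: Jul 13, 2008 − 3 days = Jul 10, 2008.
The roof is dried-in: Jul 10, 2008 − 21 days = Jun 19, 2008.
The foundation has cured: Jun 19, 2008 − 18 days = Jun 1, 2008.
The foundation is poured: Jun 1, 2008 − 5 days = May 27, 2008.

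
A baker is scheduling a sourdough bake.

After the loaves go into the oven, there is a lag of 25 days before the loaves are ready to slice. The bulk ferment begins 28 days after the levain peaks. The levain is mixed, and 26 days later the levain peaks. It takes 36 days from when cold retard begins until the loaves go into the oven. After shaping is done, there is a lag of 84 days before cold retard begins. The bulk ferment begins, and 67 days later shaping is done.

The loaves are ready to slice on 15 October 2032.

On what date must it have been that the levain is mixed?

23 January 2032

The loaves are ready to slice: Oct 15, 2032.
The loaves go into the oven: Oct 15, 2032 − 25 days = Sep 20, 2032.
Cold retard begins: Sep 20, 2032 − 36 days = Aug 15, 2032.
Shaping is done: Aug 15, 2032 − 84 days = May 23, 2032.
The bulk ferment begins: May 23, 2032 − 67 days = Mar 17, 2032.
The levain peaks: Mar 17, 2032 − 28 days = Feb 18, 2032.
The levain is mixed: Feb 18, 2032 − 26 days = Jan 23, 2032.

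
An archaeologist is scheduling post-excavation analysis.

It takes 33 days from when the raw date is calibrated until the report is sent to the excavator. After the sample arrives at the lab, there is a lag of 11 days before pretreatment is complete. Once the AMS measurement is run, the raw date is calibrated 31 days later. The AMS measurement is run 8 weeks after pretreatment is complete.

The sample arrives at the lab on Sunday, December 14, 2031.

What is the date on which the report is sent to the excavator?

The sample arrives at the lab: Dec 14, 2031.
Pretreatment is complete: Dec 14, 2031 + 11 days = Dec 25, 2031.
The AMS measurement is run: Dec 25, 2031 + 8 weeks = Feb 19, 2032.
The raw date is calibrated: Feb 19, 2032 + 31 days = Mar 21, 2032.
The report is sent to the excavator: Mar 21, 2032 + 33 days = Apr 23, 2032.

Friday, April 23, 2032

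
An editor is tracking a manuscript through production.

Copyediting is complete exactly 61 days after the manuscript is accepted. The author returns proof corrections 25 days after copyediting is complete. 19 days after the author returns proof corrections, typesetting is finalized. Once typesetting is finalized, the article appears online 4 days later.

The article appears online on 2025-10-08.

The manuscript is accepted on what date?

The article appears online: Oct 8, 2025.
Typesetting is finalized: Oct 8, 2025 − 4 days = Oct 4, 2025.
The author returns proof corrections: Oct 4, 2025 − 19 days = Sep 15, 2025.
Copyediting is complete: Sep 15, 2025 − 25 days = Aug 21, 2025.
The manuscript is accepted: Aug 21, 2025 − 61 days = Jun 21, 2025.

2025-06-21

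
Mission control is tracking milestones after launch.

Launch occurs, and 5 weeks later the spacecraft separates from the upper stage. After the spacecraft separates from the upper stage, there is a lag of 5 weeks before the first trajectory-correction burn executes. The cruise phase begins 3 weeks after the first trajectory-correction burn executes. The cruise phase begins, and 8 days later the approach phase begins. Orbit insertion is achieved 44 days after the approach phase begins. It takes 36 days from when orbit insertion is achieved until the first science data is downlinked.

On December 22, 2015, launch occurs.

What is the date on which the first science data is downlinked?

Launch occurs: Dec 22, 2015.
The spacecraft separates from the upper stage: Dec 22, 2015 + 5 weeks = Jan 26, 2016.
The first trajectory-correction burn executes: Jan 26, 2016 + 5 weeks = Mar 1, 2016.
The cruise phase begins: Mar 1, 2016 + 3 weeks = Mar 22, 2016.
The approach phase begins: Mar 22, 2016 + 8 days = Mar 30, 2016.
Orbit insertion is achieved: Mar 30, 2016 + 44 days = May 13, 2016.
The first science data is downlinked: May 13, 2016 + 36 days = Jun 18, 2016.

June 18, 2016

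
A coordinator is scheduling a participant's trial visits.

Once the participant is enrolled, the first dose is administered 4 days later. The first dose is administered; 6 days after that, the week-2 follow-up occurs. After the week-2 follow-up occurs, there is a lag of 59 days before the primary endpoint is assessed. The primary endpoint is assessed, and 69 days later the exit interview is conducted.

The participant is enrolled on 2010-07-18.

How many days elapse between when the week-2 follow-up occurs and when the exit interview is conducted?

128 days

Causal path: the week-2 follow-up occurs → the primary endpoint is assessed → the exit interview is conducted.
Total delay along the path: 59 + 69 = 128 days.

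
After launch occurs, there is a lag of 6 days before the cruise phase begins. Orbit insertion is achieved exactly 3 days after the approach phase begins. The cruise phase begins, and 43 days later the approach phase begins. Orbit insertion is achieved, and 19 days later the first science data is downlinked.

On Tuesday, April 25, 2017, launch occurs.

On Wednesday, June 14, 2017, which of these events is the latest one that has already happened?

The approach phase begins

Launch occurs: Apr 25, 2017.
The cruise phase begins: Apr 25, 2017 + 6 days = May 1, 2017.
The approach phase begins: May 1, 2017 + 43 days = Jun 13, 2017.
Orbit insertion is achieved: Jun 13, 2017 + 3 days = Jun 16, 2017.
The first science data is downlinked: Jun 16, 2017 + 19 days = Jul 5, 2017.
Jun 14, 2017 falls between when the approach phase begins (Jun 13, 2017) and when orbit insertion is achieved (Jun 16, 2017).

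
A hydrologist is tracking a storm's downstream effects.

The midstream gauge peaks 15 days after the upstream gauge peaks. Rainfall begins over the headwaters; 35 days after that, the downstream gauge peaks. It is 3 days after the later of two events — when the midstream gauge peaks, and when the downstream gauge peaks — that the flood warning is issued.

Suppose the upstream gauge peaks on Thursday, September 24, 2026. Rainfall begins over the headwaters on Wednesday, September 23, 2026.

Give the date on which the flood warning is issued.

Saturday, October 31, 2026

The upstream gauge peaks: Sep 24, 2026.
The midstream gauge peaks: Sep 24, 2026 + 15 days = Oct 9, 2026.
Rainfall begins over the headwaters: Sep 23, 2026.
The downstream gauge peaks: Sep 23, 2026 + 35 days = Oct 28, 2026.
Both prerequisites met — the midstream gauge peaks (Oct 9, 2026), the downstream gauge peaks (Oct 28, 2026); the later is Oct 28, 2026.
The flood warning is issued: Oct 28, 2026 + 3 days = Oct 31, 2026.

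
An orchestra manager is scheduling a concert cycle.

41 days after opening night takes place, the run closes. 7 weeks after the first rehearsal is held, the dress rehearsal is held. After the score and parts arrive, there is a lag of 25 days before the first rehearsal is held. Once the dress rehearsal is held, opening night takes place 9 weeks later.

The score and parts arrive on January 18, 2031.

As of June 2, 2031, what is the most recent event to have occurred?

The score and parts arrive: Jan 18, 2031.
The first rehearsal is held: Jan 18, 2031 + 25 days = Feb 12, 2031.
The dress rehearsal is held: Feb 12, 2031 + 7 weeks = Apr 2, 2031.
Opening night takes place: Apr 2, 2031 + 9 weeks = Jun 4, 2031.
The run closes: Jun 4, 2031 + 41 days = Jul 15, 2031.
Jun 2, 2031 falls between when the dress rehearsal is held (Apr 2, 2031) and when opening night takes place (Jun 4, 2031).

The dress rehearsal is held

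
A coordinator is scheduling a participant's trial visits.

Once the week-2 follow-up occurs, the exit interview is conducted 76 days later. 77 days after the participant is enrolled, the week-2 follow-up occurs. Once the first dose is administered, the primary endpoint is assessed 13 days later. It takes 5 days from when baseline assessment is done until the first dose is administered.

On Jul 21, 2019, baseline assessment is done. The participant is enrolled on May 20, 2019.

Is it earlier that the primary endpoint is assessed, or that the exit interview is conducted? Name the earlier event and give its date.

The primary endpoint is assessed — Aug 8, 2019

Baseline assessment is done: Jul 21, 2019.
The first dose is administered: Jul 21, 2019 + 5 days = Jul 26, 2019.
The primary endpoint is assessed: Jul 26, 2019 + 13 days = Aug 8, 2019.
The participant is enrolled: May 20, 2019.
The week-2 follow-up occurs: May 20, 2019 + 77 days = Aug 5, 2019.
The exit interview is conducted: Aug 5, 2019 + 76 days = Oct 20, 2019.
Comparing: the primary endpoint is assessed on Aug 8, 2019 vs the exit interview is conducted on Oct 20, 2019. Earlier: the primary endpoint is assessed.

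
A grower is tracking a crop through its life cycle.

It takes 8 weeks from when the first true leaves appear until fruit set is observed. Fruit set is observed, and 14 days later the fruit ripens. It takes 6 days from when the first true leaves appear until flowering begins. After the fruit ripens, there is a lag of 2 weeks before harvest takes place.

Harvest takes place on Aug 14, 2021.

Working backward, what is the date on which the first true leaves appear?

May 22, 2021

Harvest takes place: Aug 14, 2021.
The fruit ripens: Aug 14, 2021 − 2 weeks = Jul 31, 2021.
Fruit set is observed: Jul 31, 2021 − 14 days = Jul 17, 2021.
The first true leaves appear: Jul 17, 2021 − 8 weeks = May 22, 2021.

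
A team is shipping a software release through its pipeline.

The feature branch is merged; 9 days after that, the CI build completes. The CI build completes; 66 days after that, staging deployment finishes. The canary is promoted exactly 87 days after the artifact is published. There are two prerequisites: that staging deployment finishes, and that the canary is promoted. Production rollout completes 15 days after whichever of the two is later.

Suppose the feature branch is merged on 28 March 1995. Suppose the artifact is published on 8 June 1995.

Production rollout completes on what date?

The feature branch is merged: Mar 28, 1995.
The CI build completes: Mar 28, 1995 + 9 days = Apr 6, 1995.
Staging deployment finishes: Apr 6, 1995 + 66 days = Jun 11, 1995.
The artifact is published: Jun 8, 1995.
The canary is promoted: Jun 8, 1995 + 87 days = Sep 3, 1995.
Both prerequisites met — staging deployment finishes (Jun 11, 1995), the canary is promoted (Sep 3, 1995); the later is Sep 3, 1995.
Production rollout completes: Sep 3, 1995 + 15 days = Sep 18, 1995.

18 September 1995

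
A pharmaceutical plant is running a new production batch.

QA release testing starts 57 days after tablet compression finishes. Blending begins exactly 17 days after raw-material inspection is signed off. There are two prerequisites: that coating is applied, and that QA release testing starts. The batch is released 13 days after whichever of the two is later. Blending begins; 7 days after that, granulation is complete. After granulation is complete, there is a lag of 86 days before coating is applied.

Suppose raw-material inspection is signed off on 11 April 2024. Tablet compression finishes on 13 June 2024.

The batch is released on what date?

22 August 2024

Raw-material inspection is signed off: Apr 11, 2024.
Blending begins: Apr 11, 2024 + 17 days = Apr 28, 2024.
Granulation is complete: Apr 28, 2024 + 7 days = May 5, 2024.
Coating is applied: May 5, 2024 + 86 days = Jul 30, 2024.
Tablet compression finishes: Jun 13, 2024.
QA release testing starts: Jun 13, 2024 + 57 days = Aug 9, 2024.
Both prerequisites met — coating is applied (Jul 30, 2024), QA release testing starts (Aug 9, 2024); the later is Aug 9, 2024.
The batch is released: Aug 9, 2024 + 13 days = Aug 22, 2024.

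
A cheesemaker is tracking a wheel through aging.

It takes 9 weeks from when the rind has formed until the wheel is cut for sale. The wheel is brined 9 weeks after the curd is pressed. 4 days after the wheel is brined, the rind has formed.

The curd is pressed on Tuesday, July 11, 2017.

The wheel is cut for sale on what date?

The curd is pressed: Jul 11, 2017.
The wheel is brined: Jul 11, 2017 + 9 weeks = Sep 12, 2017.
The rind has formed: Sep 12, 2017 + 4 days = Sep 16, 2017.
The wheel is cut for sale: Sep 16, 2017 + 9 weeks = Nov 18, 2017.

Saturday, November 18, 2017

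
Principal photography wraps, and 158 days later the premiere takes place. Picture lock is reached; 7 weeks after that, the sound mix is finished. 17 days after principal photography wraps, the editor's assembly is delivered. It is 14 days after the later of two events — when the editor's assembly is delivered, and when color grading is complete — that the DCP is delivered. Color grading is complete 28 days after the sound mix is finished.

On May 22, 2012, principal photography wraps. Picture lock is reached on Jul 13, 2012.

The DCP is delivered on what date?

Oct 12, 2012

Principal photography wraps: May 22, 2012.
The editor's assembly is delivered: May 22, 2012 + 17 days = Jun 8, 2012.
Picture lock is reached: Jul 13, 2012.
The sound mix is finished: Jul 13, 2012 + 7 weeks = Aug 31, 2012.
Color grading is complete: Aug 31, 2012 + 28 days = Sep 28, 2012.
Both prerequisites met — the editor's assembly is delivered (Jun 8, 2012), color grading is complete (Sep 28, 2012); the later is Sep 28, 2012.
The DCP is delivered: Sep 28, 2012 + 14 days = Oct 12, 2012.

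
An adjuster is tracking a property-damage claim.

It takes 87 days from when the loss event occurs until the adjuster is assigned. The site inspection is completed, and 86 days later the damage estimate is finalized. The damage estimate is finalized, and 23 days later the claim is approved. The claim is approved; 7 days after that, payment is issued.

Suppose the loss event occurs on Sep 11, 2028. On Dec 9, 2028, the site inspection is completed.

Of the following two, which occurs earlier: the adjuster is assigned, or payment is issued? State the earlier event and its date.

The loss event occurs: Sep 11, 2028.
The adjuster is assigned: Sep 11, 2028 + 87 days = Dec 7, 2028.
The site inspection is completed: Dec 9, 2028.
The damage estimate is finalized: Dec 9, 2028 + 86 days = Mar 5, 2029.
The claim is approved: Mar 5, 2029 + 23 days = Mar 28, 2029.
Payment is issued: Mar 28, 2029 + 7 days = Apr 4, 2029.
Comparing: the adjuster is assigned on Dec 7, 2028 vs payment is issued on Apr 4, 2029. Earlier: the adjuster is assigned.

The adjuster is assigned — Dec 7, 2028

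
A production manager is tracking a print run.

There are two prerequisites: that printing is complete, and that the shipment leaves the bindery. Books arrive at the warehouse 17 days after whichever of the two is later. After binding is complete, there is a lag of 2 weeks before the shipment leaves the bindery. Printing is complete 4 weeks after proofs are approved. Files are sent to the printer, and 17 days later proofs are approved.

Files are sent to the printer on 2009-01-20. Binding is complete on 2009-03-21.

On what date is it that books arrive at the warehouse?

2009-04-21

Files are sent to the printer: Jan 20, 2009.
Proofs are approved: Jan 20, 2009 + 17 days = Feb 6, 2009.
Printing is complete: Feb 6, 2009 + 4 weeks = Mar 6, 2009.
Binding is complete: Mar 21, 2009.
The shipment leaves the bindery: Mar 21, 2009 + 2 weeks = Apr 4, 2009.
Both prerequisites met — printing is complete (Mar 6, 2009), the shipment leaves the bindery (Apr 4, 2009); the later is Apr 4, 2009.
Books arrive at the warehouse: Apr 4, 2009 + 17 days = Apr 21, 2009.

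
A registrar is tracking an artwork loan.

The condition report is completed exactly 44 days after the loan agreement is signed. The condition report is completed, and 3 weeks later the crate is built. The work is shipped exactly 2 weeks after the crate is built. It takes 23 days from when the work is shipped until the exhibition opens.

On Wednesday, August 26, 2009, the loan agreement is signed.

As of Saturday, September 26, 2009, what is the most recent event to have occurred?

The loan agreement is signed: Aug 26, 2009.
The condition report is completed: Aug 26, 2009 + 44 days = Oct 9, 2009.
The crate is built: Oct 9, 2009 + 3 weeks = Oct 30, 2009.
The work is shipped: Oct 30, 2009 + 2 weeks = Nov 13, 2009.
The exhibition opens: Nov 13, 2009 + 23 days = Dec 6, 2009.
Sep 26, 2009 falls between when the loan agreement is signed (Aug 26, 2009) and when the condition report is completed (Oct 9, 2009).

The loan agreement is signed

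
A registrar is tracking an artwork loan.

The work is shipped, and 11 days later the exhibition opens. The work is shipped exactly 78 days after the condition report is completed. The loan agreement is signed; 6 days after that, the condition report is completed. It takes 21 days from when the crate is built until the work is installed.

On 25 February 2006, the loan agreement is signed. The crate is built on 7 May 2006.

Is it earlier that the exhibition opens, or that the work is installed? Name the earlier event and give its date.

The loan agreement is signed: Feb 25, 2006.
The condition report is completed: Feb 25, 2006 + 6 days = Mar 3, 2006.
The work is shipped: Mar 3, 2006 + 78 days = May 20, 2006.
The exhibition opens: May 20, 2006 + 11 days = May 31, 2006.
The crate is built: May 7, 2006.
The work is installed: May 7, 2006 + 21 days = May 28, 2006.
Comparing: the exhibition opens on May 31, 2006 vs the work is installed on May 28, 2006. Earlier: the work is installed.

The work is installed — 28 May 2006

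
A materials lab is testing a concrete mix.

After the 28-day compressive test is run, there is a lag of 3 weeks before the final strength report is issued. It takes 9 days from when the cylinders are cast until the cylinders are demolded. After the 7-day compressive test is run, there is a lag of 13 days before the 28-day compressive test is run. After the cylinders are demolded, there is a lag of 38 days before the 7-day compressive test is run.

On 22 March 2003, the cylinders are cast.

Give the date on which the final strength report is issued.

The cylinders are cast: Mar 22, 2003.
The cylinders are demolded: Mar 22, 2003 + 9 days = Mar 31, 2003.
The 7-day compressive test is run: Mar 31, 2003 + 38 days = May 8, 2003.
The 28-day compressive test is run: May 8, 2003 + 13 days = May 21, 2003.
The final strength report is issued: May 21, 2003 + 3 weeks = Jun 11, 2003.

11 June 2003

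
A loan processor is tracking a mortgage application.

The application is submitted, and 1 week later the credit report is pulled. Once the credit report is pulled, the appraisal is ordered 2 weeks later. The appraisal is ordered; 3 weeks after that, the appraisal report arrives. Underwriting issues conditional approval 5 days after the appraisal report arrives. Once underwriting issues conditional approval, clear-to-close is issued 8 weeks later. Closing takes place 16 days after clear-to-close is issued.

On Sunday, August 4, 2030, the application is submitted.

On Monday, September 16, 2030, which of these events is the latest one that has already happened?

The appraisal report arrives

The application is submitted: Aug 4, 2030.
The credit report is pulled: Aug 4, 2030 + 1 week = Aug 11, 2030.
The appraisal is ordered: Aug 11, 2030 + 2 weeks = Aug 25, 2030.
The appraisal report arrives: Aug 25, 2030 + 3 weeks = Sep 15, 2030.
Underwriting issues conditional approval: Sep 15, 2030 + 5 days = Sep 20, 2030.
Clear-to-close is issued: Sep 20, 2030 + 8 weeks = Nov 15, 2030.
Closing takes place: Nov 15, 2030 + 16 days = Dec 1, 2030.
Sep 16, 2030 falls between when the appraisal report arrives (Sep 15, 2030) and when underwriting issues conditional approval (Sep 20, 2030).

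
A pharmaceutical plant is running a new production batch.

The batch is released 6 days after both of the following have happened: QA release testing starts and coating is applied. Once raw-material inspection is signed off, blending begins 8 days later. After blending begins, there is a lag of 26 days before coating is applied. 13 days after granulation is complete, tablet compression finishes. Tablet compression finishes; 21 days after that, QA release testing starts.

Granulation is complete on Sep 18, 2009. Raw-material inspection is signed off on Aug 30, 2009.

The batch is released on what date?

Granulation is complete: Sep 18, 2009.
Tablet compression finishes: Sep 18, 2009 + 13 days = Oct 1, 2009.
QA release testing starts: Oct 1, 2009 + 21 days = Oct 22, 2009.
Raw-material inspection is signed off: Aug 30, 2009.
Blending begins: Aug 30, 2009 + 8 days = Sep 7, 2009.
Coating is applied: Sep 7, 2009 + 26 days = Oct 3, 2009.
Both prerequisites met — QA release testing starts (Oct 22, 2009), coating is applied (Oct 3, 2009); the later is Oct 22, 2009.
The batch is released: Oct 22, 2009 + 6 days = Oct 28, 2009.

Oct 28, 2009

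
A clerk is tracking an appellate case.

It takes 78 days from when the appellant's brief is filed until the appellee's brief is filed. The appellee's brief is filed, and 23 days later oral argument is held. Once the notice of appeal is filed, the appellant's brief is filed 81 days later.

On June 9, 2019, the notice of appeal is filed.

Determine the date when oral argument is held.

The notice of appeal is filed: Jun 9, 2019.
The appellant's brief is filed: Jun 9, 2019 + 81 days = Aug 29, 2019.
The appellee's brief is filed: Aug 29, 2019 + 78 days = Nov 15, 2019.
Oral argument is held: Nov 15, 2019 + 23 days = Dec 8, 2019.

December 8, 2019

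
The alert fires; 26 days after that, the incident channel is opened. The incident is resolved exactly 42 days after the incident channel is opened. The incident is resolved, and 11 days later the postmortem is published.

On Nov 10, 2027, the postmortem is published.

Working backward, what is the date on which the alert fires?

Aug 23, 2027

The postmortem is published: Nov 10, 2027.
The incident is resolved: Nov 10, 2027 − 11 days = Oct 30, 2027.
The incident channel is opened: Oct 30, 2027 − 42 days = Sep 18, 2027.
The alert fires: Sep 18, 2027 − 26 days = Aug 23, 2027.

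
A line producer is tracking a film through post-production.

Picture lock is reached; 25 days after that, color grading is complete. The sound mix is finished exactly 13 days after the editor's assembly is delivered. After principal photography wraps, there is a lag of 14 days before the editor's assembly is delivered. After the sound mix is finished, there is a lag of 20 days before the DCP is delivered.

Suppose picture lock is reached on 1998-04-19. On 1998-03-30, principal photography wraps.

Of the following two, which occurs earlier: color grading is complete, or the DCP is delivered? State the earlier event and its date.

Color grading is complete — 1998-05-14

Picture lock is reached: Apr 19, 1998.
Color grading is complete: Apr 19, 1998 + 25 days = May 14, 1998.
Principal photography wraps: Mar 30, 1998.
The editor's assembly is delivered: Mar 30, 1998 + 14 days = Apr 13, 1998.
The sound mix is finished: Apr 13, 1998 + 13 days = Apr 26, 1998.
The DCP is delivered: Apr 26, 1998 + 20 days = May 16, 1998.
Comparing: color grading is complete on May 14, 1998 vs the DCP is delivered on May 16, 1998. Earlier: color grading is complete.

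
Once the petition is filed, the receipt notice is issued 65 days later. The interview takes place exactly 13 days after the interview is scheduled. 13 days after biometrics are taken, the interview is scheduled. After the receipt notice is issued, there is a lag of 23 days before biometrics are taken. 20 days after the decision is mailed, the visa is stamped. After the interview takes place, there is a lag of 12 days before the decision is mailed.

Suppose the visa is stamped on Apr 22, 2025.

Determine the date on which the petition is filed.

The visa is stamped: Apr 22, 2025.
The decision is mailed: Apr 22, 2025 − 20 days = Apr 2, 2025.
The interview takes place: Apr 2, 2025 − 12 days = Mar 21, 2025.
The interview is scheduled: Mar 21, 2025 − 13 days = Mar 8, 2025.
Biometrics are taken: Mar 8, 2025 − 13 days = Feb 23, 2025.
The receipt notice is issued: Feb 23, 2025 − 23 days = Jan 31, 2025.
The petition is filed: Jan 31, 2025 − 65 days = Nov 27, 2024.

Nov 27, 2024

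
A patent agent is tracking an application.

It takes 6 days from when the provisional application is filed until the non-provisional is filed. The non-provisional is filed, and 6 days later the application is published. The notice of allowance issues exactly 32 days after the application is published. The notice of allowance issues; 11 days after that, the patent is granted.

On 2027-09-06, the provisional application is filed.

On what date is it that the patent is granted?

The provisional application is filed: Sep 6, 2027.
The non-provisional is filed: Sep 6, 2027 + 6 days = Sep 12, 2027.
The application is published: Sep 12, 2027 + 6 days = Sep 18, 2027.
The notice of allowance issues: Sep 18, 2027 + 32 days = Oct 20, 2027.
The patent is granted: Oct 20, 2027 + 11 days = Oct 31, 2027.

2027-10-31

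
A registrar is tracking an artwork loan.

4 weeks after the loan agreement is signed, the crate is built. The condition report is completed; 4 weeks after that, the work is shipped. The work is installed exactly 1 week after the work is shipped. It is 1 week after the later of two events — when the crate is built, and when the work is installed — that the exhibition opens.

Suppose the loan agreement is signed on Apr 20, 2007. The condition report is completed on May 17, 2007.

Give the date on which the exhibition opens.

Jun 28, 2007

The loan agreement is signed: Apr 20, 2007.
The crate is built: Apr 20, 2007 + 4 weeks = May 18, 2007.
The condition report is completed: May 17, 2007.
The work is shipped: May 17, 2007 + 4 weeks = Jun 14, 2007.
The work is installed: Jun 14, 2007 + 1 week = Jun 21, 2007.
Both prerequisites met — the crate is built (May 18, 2007), the work is installed (Jun 21, 2007); the later is Jun 21, 2007.
The exhibition opens: Jun 21, 2007 + 1 week = Jun 28, 2007.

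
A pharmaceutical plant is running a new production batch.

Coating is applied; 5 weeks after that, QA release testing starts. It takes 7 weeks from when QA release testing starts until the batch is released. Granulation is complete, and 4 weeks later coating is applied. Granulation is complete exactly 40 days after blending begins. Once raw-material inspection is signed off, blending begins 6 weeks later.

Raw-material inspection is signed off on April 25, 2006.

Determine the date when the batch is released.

November 5, 2006

Raw-material inspection is signed off: Apr 25, 2006.
Blending begins: Apr 25, 2006 + 6 weeks = Jun 6, 2006.
Granulation is complete: Jun 6, 2006 + 40 days = Jul 16, 2006.
Coating is applied: Jul 16, 2006 + 4 weeks = Aug 13, 2006.
QA release testing starts: Aug 13, 2006 + 5 weeks = Sep 17, 2006.
The batch is released: Sep 17, 2006 + 7 weeks = Nov 5, 2006.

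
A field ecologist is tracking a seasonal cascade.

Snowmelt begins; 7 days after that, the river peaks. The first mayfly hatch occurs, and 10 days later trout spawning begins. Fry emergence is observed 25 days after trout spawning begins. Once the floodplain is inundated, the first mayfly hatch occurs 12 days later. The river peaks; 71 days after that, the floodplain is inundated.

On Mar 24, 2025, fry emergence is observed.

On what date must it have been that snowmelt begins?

Nov 19, 2024

Fry emergence is observed: Mar 24, 2025.
Trout spawning begins: Mar 24, 2025 − 25 days = Feb 27, 2025.
The first mayfly hatch occurs: Feb 27, 2025 − 10 days = Feb 17, 2025.
The floodplain is inundated: Feb 17, 2025 − 12 days = Feb 5, 2025.
The river peaks: Feb 5, 2025 − 71 days = Nov 26, 2024.
Snowmelt begins: Nov 26, 2024 − 7 days = Nov 19, 2024.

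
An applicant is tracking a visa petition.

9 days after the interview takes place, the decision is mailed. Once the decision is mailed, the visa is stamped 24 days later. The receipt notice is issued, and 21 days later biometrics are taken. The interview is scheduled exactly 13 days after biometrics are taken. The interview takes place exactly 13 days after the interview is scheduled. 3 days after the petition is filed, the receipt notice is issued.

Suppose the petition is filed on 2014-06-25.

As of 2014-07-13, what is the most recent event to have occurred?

The receipt notice is issued

The petition is filed: Jun 25, 2014.
The receipt notice is issued: Jun 25, 2014 + 3 days = Jun 28, 2014.
Biometrics are taken: Jun 28, 2014 + 21 days = Jul 19, 2014.
The interview is scheduled: Jul 19, 2014 + 13 days = Aug 1, 2014.
The interview takes place: Aug 1, 2014 + 13 days = Aug 14, 2014.
The decision is mailed: Aug 14, 2014 + 9 days = Aug 23, 2014.
The visa is stamped: Aug 23, 2014 + 24 days = Sep 16, 2014.
Jul 13, 2014 falls between when the receipt notice is issued (Jun 28, 2014) and when biometrics are taken (Jul 19, 2014).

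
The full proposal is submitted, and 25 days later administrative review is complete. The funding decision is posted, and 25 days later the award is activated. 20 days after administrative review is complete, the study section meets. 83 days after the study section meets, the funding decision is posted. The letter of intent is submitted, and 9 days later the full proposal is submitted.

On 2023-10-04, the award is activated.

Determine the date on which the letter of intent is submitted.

The award is activated: Oct 4, 2023.
The funding decision is posted: Oct 4, 2023 − 25 days = Sep 9, 2023.
The study section meets: Sep 9, 2023 − 83 days = Jun 18, 2023.
Administrative review is complete: Jun 18, 2023 − 20 days = May 29, 2023.
The full proposal is submitted: May 29, 2023 − 25 days = May 4, 2023.
The letter of intent is submitted: May 4, 2023 − 9 days = Apr 25, 2023.

2023-04-25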